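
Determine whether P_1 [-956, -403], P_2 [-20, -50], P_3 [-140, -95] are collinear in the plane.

No

P_1P_2 = (936, 353), P_1P_3 = (816, 308).
If collinear, P_1P_3 would be a scalar multiple of P_1P_2. But (936)·(308) ≠ (353)·(816) (difference 240), so they are not parallel; the points are not collinear.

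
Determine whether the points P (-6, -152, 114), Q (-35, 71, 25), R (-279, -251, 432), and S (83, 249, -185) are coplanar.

A normal to the plane through P, Q, R is n = PQ × PR = (62103, 33519, 63750).
The plane has equation n·X = 1799994. For S: n·S = 1707030.
1707030 ≠ 1799994, so S is off the plane.

No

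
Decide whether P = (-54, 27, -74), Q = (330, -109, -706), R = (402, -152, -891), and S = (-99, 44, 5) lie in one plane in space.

No

With P as base: PQ = (384, -136, -632), PR = (456, -179, -817), PS = (-45, 17, 79).
PR × PS = (-252, 741, -303).
PQ · (PR × PS) = -6048.
Since -6048 ≠ 0, the four points are not coplanar.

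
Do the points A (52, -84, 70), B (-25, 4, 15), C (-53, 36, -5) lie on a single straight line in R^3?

Yes

AB = (-77, 88, -55), AC = (-105, 120, -75).
Each component of AC is 15/11 times the corresponding component of AB, so AC = 15/11·AB and the points are collinear.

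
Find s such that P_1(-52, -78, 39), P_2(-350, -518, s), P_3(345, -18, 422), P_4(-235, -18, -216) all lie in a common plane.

Coplanarity ⇔ det[P_1P_2; P_1P_3; P_1P_4] = 0.
Expanding, this is linear in s: (34800)s + (-3654000) = 0.
So s = 105.

105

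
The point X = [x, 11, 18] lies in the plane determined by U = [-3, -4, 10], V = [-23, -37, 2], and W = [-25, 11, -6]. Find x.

13

Coplanarity requires UV · (UW × UX) = 0.
UV = (-20, -33, -8), UW = (-22, 15, -16); the triple product is linear in x with coefficient 648 and constant term -8424.
Setting it to zero: x = 13.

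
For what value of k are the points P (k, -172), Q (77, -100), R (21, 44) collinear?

The three points are collinear iff det[PQ; PR] = 0.
This determinant is linear in k: (-144)k + (15120) = 0, so k = 105.

105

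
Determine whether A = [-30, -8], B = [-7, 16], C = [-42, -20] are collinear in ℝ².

No

AB = (23, 24), AC = (-12, -12).
det[AB; AC] = (23)(-12) − (24)(-12) = 12.
The determinant is nonzero, so they are not collinear.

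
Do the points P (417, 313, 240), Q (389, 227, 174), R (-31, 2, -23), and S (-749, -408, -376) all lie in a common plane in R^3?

No

The four points are coplanar iff the 3×3 determinant with rows PQ, PR, PS is zero.
Rows: (-28, -86, -66), (-448, -311, -263), (-1166, -721, -616).
Expanding along the first row: (-28)(1953) − (-86)(-30690) + (-66)(-39618) = -79236.
Nonzero ⇒ not coplanar.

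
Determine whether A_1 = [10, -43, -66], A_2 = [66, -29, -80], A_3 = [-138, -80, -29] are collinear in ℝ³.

Yes

A_1A_2 = (56, 14, -14), A_1A_3 = (-148, -37, 37).
A_1A_2 × A_1A_3 = (0, 0, 0).
The cross product vanishes, so the three points are collinear.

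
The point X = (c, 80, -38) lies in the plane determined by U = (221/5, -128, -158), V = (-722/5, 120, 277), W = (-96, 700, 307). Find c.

The plane through U, V, W has equation −244860x + 26712y − (606956/5)z = 24689308/5.
Substituting X: (-244860)c + (33749128/5) = 24689308/5, so c = 37/5.

37/5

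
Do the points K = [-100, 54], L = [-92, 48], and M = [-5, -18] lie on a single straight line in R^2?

No

KL = (8, -6), KM = (95, -72).
Twice the signed area of △KLM is (8)(-72) − (-6)(95) = -6.
The area is nonzero, so the three points are not collinear.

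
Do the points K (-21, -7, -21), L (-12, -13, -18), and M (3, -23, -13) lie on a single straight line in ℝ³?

Yes

KL = (9, -6, 3), KM = (24, -16, 8).
Each component of KM is 8/3 times the corresponding component of KL, so KM = 8/3·KL and the points are collinear.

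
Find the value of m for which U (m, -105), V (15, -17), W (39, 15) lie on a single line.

The three points are collinear iff det[UV; UW] = 0.
This determinant is linear in m: (-32)m + (-1632) = 0, so m = -51.

-51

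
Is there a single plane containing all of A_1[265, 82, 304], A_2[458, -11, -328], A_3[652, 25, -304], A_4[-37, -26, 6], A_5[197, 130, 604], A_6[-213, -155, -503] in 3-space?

No

The plane through A_1, A_2, A_3 has normal n = A_1A_2 × A_1A_3 = (20520, -127240, 24990) and equation n·P = 2601080.
Checking the remaining points: n·A_4 = 2698940, n·A_5 = 2595200, n·A_6 = 2781470.
Since n·A_4 = 2698940 ≠ 2601080, A_4 is off the plane and the points are not all coplanar.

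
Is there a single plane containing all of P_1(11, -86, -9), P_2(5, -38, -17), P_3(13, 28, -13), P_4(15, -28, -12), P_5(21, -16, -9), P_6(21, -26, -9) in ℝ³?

No

The plane through P_1, P_2, P_3 has normal n = P_1P_2 × P_1P_3 = (720, -40, -780) and equation n·P = 18380.
Checking the remaining points: n·P_4 = 21280, n·P_5 = 22780, n·P_6 = 23180.
Since n·P_4 = 21280 ≠ 18380, P_4 is off the plane and the points are not all coplanar.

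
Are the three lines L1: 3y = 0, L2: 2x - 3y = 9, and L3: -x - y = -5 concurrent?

No

Intersecting L1 and L2: solving the 2×2 system gives (x, y) = (9/2, 0).
Substitute into L3: (-1)(9/2) + (-1)(0) = -9/2.
But L3 requires -5 ≠ -9/2, so the three lines have no common point.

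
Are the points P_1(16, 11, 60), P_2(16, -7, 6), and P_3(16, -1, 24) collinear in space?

Yes

P_1P_2 = (0, -18, -54), P_1P_3 = (0, -12, -36).
P_1P_2 × P_1P_3 = (0, 0, 0).
The cross product vanishes, so the three points are collinear.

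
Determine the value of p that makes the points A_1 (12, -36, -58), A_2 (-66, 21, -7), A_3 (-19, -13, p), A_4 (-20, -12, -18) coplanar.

-27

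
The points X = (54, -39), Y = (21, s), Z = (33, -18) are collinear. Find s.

Collinearity: (Y − X) must be parallel to (Z − X) = (-21, 21).
Cross-multiplying the components: (s − (-39))·(-21) = (-33)·(21).
Solving gives s = -6.

-6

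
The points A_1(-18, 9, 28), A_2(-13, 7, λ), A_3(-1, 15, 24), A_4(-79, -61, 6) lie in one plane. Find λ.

24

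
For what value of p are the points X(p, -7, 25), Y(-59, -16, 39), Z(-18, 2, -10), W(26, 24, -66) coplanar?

-55

Coplanarity ⇔ det[XY; XZ; XW] = 0.
Expanding, this is linear in p: (-70)p + (-3850) = 0.
So p = -55.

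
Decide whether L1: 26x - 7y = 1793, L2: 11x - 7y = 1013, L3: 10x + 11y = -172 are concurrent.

No

Lines aᵢx + bᵢy = cᵢ with pairwise distinct directions are concurrent exactly when det[aᵢ bᵢ cᵢ] = 0.
Here the determinant is -105.
Nonzero, so no common point exists.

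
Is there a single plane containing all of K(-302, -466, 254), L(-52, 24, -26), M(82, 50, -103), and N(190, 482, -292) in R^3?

With K as base: KL = (250, 490, -280), KM = (384, 516, -357), KN = (492, 948, -546).
KM × KN = (56700, 34020, 110160).
KL · (KM × KN) = 0.
The scalar triple product vanishes, so the four points are coplanar.

Yes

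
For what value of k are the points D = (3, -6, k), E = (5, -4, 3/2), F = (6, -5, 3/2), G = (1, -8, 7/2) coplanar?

The points are coplanar iff DE · (DF × DG) = 0.
Expanding, this is linear in k: (8)k + (-20) = 0.
So k = 5/2.

5/2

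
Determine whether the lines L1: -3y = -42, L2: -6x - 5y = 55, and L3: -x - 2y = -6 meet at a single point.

No

Intersecting L1 and L2: solving the 2×2 system gives (x, y) = (-125/6, 14).
Substitute into L3: (-1)(-125/6) + (-2)(14) = -43/6.
But L3 requires -6 ≠ -43/6, so the three lines have no common point.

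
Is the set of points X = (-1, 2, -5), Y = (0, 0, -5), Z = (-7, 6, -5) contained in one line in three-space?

XY = (1, -2, 0), XZ = (-6, 4, 0).
XY × XZ = (0, 0, -8).
The cross product is nonzero, so the points do not lie on one line.

No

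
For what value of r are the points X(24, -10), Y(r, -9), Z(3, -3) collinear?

21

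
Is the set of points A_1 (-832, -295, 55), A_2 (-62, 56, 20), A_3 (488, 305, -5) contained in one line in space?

A_1A_2 = (770, 351, -35), A_1A_3 = (1320, 600, -60).
Comparing components 2 and 3: (351)(-60) − (-35)(600) = -60 ≠ 0, so A_1A_2 and A_1A_3 are not parallel and the points are not collinear.

No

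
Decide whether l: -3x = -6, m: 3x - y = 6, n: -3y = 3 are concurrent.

Intersecting l and m: solving the 2×2 system gives (x, y) = (2, 0).
Substitute into n: (0)(2) + (-3)(0) = 0.
But n requires 3 ≠ 0, so the three lines have no common point.

No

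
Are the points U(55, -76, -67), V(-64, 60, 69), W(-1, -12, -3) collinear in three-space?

Yes

UV = (-119, 136, 136), UW = (-56, 64, 64).
Each component of UW is 8/17 times the corresponding component of UV, so UW = 8/17·UV and the points are collinear.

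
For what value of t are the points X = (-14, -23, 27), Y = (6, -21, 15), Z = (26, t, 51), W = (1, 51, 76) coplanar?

Coplanarity ⇔ det[XY; XZ; XW] = 0.
Expanding, this is linear in t: (1160)t + (-47560) = 0.
So t = 41.

41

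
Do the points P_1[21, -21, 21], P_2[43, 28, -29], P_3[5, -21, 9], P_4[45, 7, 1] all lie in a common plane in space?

Yes

With P_1 as base: P_1P_2 = (22, 49, -50), P_1P_3 = (-16, 0, -12), P_1P_4 = (24, 28, -20).
P_1P_3 × P_1P_4 = (336, -608, -448).
P_1P_2 · (P_1P_3 × P_1P_4) = 0.
The scalar triple product vanishes, so the four points are coplanar.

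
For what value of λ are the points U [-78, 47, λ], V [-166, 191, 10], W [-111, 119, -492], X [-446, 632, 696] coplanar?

The points are coplanar iff UV · (UW × UX) = 0.
Expanding, this is linear in λ: (-4095)λ + (-286650) = 0.
So λ = -70.

-70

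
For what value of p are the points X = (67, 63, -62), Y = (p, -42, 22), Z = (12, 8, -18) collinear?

-38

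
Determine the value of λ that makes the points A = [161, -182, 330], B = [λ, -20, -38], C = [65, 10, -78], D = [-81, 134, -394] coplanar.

42

Normal to plane ACD: n = (-10080, 29232, 16128); plane equation n·P = -1620864.
Requiring n·B = -1620864: (-10080)λ + (-1197504) = -1620864.
So λ = 42.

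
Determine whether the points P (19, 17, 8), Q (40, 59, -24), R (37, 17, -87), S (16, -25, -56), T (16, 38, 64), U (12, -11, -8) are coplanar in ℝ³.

The plane through P, Q, R has normal n = PQ × PR = (-3990, 1419, -756) and equation n·X = -57735.
Checking the remaining points: n·S = -56979, n·T = -58302, n·U = -57441.
Since n·S = -56979 ≠ -57735, S is off the plane and the points are not all coplanar.

No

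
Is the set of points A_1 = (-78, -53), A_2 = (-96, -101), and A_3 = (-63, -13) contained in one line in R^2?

Yes

A_1A_2 = (-18, -48), A_1A_3 = (15, 40).
Checking proportionality: A_1A_3 = -5/6·A_1A_2, so the vectors are parallel and the points are collinear.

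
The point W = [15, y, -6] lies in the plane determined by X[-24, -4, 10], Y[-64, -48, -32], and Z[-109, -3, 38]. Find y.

The plane through X, Y, Z has equation −1190x + 4690y − 3780z = -28000.
Substituting W: (4690)y + (4830) = -28000, so y = -7.

-7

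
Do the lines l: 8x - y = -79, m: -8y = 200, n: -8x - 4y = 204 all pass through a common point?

Intersecting l and m: solving the 2×2 system gives (x, y) = (-13, -25).
Substitute into n: (-8)(-13) + (-4)(-25) = 204.
This equals 204, so (-13, -25) lies on all three lines and they are concurrent.

Yes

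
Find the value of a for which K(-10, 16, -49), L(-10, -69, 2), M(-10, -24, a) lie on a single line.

-25

Direction KL = (0, -85, 51). From the y-coordinate of M, the parameter along the line is τ = (-24 − 16)/(-85) = 8/17.
Then a = (-49) + 8/17·(51) = -25.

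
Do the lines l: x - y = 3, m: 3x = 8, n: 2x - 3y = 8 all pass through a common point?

No

Intersecting l and m: solving the 2×2 system gives (x, y) = (8/3, -1/3).
Substitute into n: (2)(8/3) + (-3)(-1/3) = 19/3.
But n requires 8 ≠ 19/3, so the three lines have no common point.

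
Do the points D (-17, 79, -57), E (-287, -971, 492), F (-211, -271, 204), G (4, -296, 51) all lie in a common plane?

The four points are coplanar iff the 3×3 determinant with rows DE, DF, DG is zero.
Rows: (-270, -1050, 549), (-194, -350, 261), (21, -375, 108).
Expanding along the first row: (-270)(60075) − (-1050)(-26433) + (549)(80100) = 0.
Zero determinant ⇒ coplanar.

Yes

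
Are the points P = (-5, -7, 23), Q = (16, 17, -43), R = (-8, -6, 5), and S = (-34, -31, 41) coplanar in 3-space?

With P as base: PQ = (21, 24, -66), PR = (-3, 1, -18), PS = (-29, -24, 18).
PR × PS = (-414, 576, 101).
PQ · (PR × PS) = -1536.
Since -1536 ≠ 0, the four points are not coplanar.

No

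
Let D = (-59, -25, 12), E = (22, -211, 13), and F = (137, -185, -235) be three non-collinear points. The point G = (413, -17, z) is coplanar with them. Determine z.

Coplanarity requires DE · (DF × DG) = 0.
DE = (81, -186, 1), DF = (196, -160, -247); the triple product is linear in z with coefficient 23496 and constant term 21639816.
Setting it to zero: z = -921.

-921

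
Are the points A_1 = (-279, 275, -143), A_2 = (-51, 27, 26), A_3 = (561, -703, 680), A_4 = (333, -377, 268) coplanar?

Yes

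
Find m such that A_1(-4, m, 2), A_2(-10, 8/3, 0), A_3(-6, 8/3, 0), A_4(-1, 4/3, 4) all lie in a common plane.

2

Coplanarity ⇔ det[A_1A_2; A_1A_3; A_1A_4] = 0.
Expanding, this is linear in m: (16)m + (-32) = 0.
So m = 2.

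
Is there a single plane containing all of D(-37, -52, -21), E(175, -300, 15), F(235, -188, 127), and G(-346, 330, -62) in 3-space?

Yes

The four points are coplanar iff the 3×3 determinant with rows DE, DF, DG is zero.
Rows: (212, -248, 36), (272, -136, 148), (-309, 382, -41).
Expanding along the first row: (212)(-50960) − (-248)(34580) + (36)(61880) = 0.
Zero determinant ⇒ coplanar.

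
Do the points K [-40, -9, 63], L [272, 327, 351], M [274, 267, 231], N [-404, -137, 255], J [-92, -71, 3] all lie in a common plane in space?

No

The plane through K, L, M has normal n = KL × KM = (-23040, 38016, -19392) and equation n·P = -642240.
Checking the remaining points: n·N = -844992, n·J = -637632.
Since n·N = -844992 ≠ -642240, N is off the plane and the points are not all coplanar.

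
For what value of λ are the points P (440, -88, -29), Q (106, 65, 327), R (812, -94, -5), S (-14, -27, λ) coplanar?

Normal to plane PQR: n = (5808, 140448, -54912); plane equation n·X = -8211456.
Requiring n·S = -8211456: (-54912)λ + (-3873408) = -8211456.
So λ = 79.

79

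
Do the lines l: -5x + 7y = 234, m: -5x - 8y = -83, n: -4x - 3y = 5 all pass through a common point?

No

Intersecting l and m: solving the 2×2 system gives (x, y) = (-1291/75, 317/15).
Substitute into n: (-4)(-1291/75) + (-3)(317/15) = 409/75.
But n requires 5 ≠ 409/75, so the three lines have no common point.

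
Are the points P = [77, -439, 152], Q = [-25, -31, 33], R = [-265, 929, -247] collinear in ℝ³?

PQ = (-102, 408, -119), PR = (-342, 1368, -399).
PQ × PR = (0, 0, 0).
The cross product vanishes, so the three points are collinear.

Yes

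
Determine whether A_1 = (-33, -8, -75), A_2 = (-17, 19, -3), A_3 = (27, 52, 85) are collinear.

A_1A_2 = (16, 27, 72), A_1A_3 = (60, 60, 160).
Comparing components 3 and 1: (72)(60) − (16)(160) = 1760 ≠ 0, so A_1A_2 and A_1A_3 are not parallel and the points are not collinear.

No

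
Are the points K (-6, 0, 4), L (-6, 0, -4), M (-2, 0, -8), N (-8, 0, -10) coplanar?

Yes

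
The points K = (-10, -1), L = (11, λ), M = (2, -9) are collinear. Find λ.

-15

Collinearity: (L − K) must be parallel to (M − K) = (12, -8).
Cross-multiplying the components: (λ − (-1))·(12) = (21)·(-8).
Solving gives λ = -15.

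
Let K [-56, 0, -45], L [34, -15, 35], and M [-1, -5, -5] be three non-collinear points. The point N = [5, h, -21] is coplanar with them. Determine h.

4

The plane through K, L, M has equation −200x + 800y + 375z = -5675.
Substituting N: (800)h + (-8875) = -5675, so h = 4.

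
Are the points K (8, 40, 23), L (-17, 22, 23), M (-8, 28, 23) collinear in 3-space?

No

KL = (-25, -18, 0), KM = (-16, -12, 0).
Comparing components 1 and 2: (-25)(-12) − (-18)(-16) = 12 ≠ 0, so KL and KM are not parallel and the points are not collinear.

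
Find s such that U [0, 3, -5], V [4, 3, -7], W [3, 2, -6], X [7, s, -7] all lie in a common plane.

0

Normal to plane UVW: n = (-2, -2, -4); plane equation n·P = 14.
Requiring n·X = 14: (-2)s + (14) = 14.
So s = 0.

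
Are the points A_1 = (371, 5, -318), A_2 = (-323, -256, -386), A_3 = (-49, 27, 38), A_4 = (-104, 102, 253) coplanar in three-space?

The four points are coplanar iff the 3×3 determinant with rows A_1A_2, A_1A_3, A_1A_4 is zero.
Rows: (-694, -261, -68), (-420, 22, 356), (-475, 97, 571).
Expanding along the first row: (-694)(-21970) − (-261)(-70720) + (-68)(-30290) = -1151020.
Nonzero ⇒ not coplanar.

No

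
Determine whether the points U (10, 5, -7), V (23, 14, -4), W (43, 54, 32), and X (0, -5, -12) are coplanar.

No

With U as base: UV = (13, 9, 3), UW = (33, 49, 39), UX = (-10, -10, -5).
UW × UX = (145, -225, 160).
UV · (UW × UX) = 340.
Since 340 ≠ 0, the four points are not coplanar.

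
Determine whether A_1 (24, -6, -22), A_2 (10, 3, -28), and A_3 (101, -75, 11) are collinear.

No

A_1A_2 = (-14, 9, -6), A_1A_3 = (77, -69, 33).
Comparing components 2 and 3: (9)(33) − (-6)(-69) = -117 ≠ 0, so A_1A_2 and A_1A_3 are not parallel and the points are not collinear.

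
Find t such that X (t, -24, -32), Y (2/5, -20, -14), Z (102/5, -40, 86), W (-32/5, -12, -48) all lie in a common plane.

Coplanarity ⇔ det[XY; XZ; XW] = 0.
Expanding, this is linear in t: (120)t + (384) = 0.
So t = -16/5.

-16/5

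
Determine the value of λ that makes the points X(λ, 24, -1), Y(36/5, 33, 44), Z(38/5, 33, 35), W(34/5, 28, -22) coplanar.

16/5

Coplanarity ⇔ det[XY; XZ; XW] = 0.
Expanding, this is linear in λ: (45)λ + (-144) = 0.
So λ = 16/5.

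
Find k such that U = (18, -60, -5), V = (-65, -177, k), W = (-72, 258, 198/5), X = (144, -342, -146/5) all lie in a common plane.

-60

Normal to plane UWX: n = (24408/5, 17208/5, -14688); plane equation n·P = -225936/5.
Requiring n·V = -225936/5: (-14688)k + (-4632336/5) = -225936/5.
So k = -60.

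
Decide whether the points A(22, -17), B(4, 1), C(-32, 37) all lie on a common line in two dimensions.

AB = (-18, 18), AC = (-54, 54).
Twice the signed area of △ABC is (-18)(54) − (18)(-54) = 0.
The triangle is degenerate (zero area), so the points are collinear.

Yes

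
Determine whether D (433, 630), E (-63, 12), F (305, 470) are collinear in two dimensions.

No

DE = (-496, -618), DF = (-128, -160).
If collinear, DF would be a scalar multiple of DE. But (-496)·(-160) ≠ (-618)·(-128) (difference 256), so they are not parallel; the points are not collinear.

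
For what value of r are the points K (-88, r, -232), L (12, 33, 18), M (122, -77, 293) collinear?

Collinearity requires KL × KM = 0; each component is linear in r.
The x-component gives (-275)r + (36575) = 0, so r = 133.
The remaining components then also vanish.

133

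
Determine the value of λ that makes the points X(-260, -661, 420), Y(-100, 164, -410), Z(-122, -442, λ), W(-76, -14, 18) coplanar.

Coplanarity ⇔ det[XY; XZ; XW] = 0.
Expanding, this is linear in λ: (48280)λ + (-29257680) = 0.
So λ = 606.

606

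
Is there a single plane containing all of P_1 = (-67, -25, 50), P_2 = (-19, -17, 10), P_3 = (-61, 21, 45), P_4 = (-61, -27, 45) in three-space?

With P_1 as base: P_1P_2 = (48, 8, -40), P_1P_3 = (6, 46, -5), P_1P_4 = (6, -2, -5).
P_1P_3 × P_1P_4 = (-240, 0, -288).
P_1P_2 · (P_1P_3 × P_1P_4) = 0.
The scalar triple product vanishes, so the four points are coplanar.

Yes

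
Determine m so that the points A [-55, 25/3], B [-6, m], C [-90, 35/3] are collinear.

Collinearity: (B − A) must be parallel to (C − A) = (-35, 10/3).
Cross-multiplying the components: (m − 25/3)·(-35) = (49)·(10/3).
Solving gives m = 11/3.

11/3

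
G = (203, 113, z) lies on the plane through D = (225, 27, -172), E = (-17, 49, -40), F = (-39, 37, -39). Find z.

A normal to the plane is n = DE × DF = (1606, -2662, 3388).
G lies in the plane iff n · DG = 0.
This gives (3388)z + (318472) = 0, so z = -94.

-94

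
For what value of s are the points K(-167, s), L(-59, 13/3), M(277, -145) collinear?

157/3

Collinearity: (K − L) must be parallel to (M − L) = (336, -448/3).
Cross-multiplying the components: (s − 13/3)·(336) = (-108)·(-448/3).
Solving gives s = 157/3.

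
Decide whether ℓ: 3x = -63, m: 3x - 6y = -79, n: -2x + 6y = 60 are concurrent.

No

Intersecting ℓ and m: solving the 2×2 system gives (x, y) = (-21, 8/3).
Substitute into n: (-2)(-21) + (6)(8/3) = 58.
But n requires 60 ≠ 58, so the three lines have no common point.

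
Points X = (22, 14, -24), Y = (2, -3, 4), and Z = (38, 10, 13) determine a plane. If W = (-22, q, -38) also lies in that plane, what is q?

The plane through X, Y, Z has equation −517x + 1188y + 352z = -3190.
Substituting W: (1188)q + (-2002) = -3190, so q = -1.

-1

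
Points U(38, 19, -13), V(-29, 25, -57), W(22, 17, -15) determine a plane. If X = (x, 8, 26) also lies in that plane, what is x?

A normal to the plane is n = UV × UW = (-100, 570, 230).
X lies in the plane iff n · UX = 0.
This gives (-100)x + (6500) = 0, so x = 65.

65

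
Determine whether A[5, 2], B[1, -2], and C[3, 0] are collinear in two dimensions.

Yes

AB = (-4, -4), AC = (-2, -2).
Checking proportionality: AC = 1/2·AB, so the vectors are parallel and the points are collinear.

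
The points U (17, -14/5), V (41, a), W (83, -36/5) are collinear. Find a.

-22/5

Collinearity: (V − U) must be parallel to (W − U) = (66, -22/5).
Cross-multiplying the components: (a − (-14/5))·(66) = (24)·(-22/5).
Solving gives a = -22/5.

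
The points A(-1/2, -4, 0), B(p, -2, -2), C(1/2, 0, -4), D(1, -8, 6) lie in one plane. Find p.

0

The points are coplanar iff AB · (AC × AD) = 0.
Expanding, this is linear in p: (8)p + (0) = 0.
So p = 0.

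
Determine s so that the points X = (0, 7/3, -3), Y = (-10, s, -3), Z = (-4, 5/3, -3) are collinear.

Direction XZ = (-4, -2/3, 0). From the x-coordinate of Y, the parameter along the line is τ = (-10 − 0)/(-4) = 5/2.
Then s = 7/3 + 5/2·(-2/3) = 2/3.

2/3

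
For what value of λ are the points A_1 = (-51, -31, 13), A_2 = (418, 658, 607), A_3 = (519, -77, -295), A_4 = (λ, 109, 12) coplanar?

317

Coplanarity ⇔ det[A_1A_2; A_1A_3; A_1A_4] = 0.
Expanding, this is linear in λ: (-184888)λ + (58609496) = 0.
So λ = 317.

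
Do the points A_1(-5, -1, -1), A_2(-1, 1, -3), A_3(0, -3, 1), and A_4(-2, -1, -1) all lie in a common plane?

Yes

A normal to the plane through A_1, A_2, A_3 is n = A_1A_2 × A_1A_3 = (0, -18, -18).
The plane has equation n·P = 36. For A_4: n·A_4 = 36.
Equal, so A_4 lies in the plane and all four are coplanar.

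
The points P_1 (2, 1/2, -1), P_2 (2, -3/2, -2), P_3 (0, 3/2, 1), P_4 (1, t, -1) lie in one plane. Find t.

-1

Normal to plane P_1P_2P_3: n = (-3, 2, -4); plane equation n·P = -1.
Requiring n·P_4 = -1: (2)t + (1) = -1.
So t = -1.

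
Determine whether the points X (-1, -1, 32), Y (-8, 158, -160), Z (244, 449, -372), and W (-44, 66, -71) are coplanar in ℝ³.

The four points are coplanar iff the 3×3 determinant with rows XY, XZ, XW is zero.
Rows: (-7, 159, -192), (245, 450, -404), (-43, 67, -103).
Expanding along the first row: (-7)(-19282) − (159)(-42607) + (-192)(35765) = 42607.
Nonzero ⇒ not coplanar.

No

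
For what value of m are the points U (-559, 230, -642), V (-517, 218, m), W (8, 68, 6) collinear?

-594

Direction UW = (567, -162, 648). From the x-coordinate of V, the parameter along the line is τ = (-517 − (-559))/567 = 2/27.
Then m = (-642) + 2/27·(648) = -594.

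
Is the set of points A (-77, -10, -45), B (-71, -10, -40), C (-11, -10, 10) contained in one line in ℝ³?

Yes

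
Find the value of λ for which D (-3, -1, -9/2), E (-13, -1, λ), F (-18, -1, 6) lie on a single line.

Collinearity requires DE × DF = 0; each component is linear in λ.
The y-component gives (-15)λ + (75/2) = 0, so λ = 5/2.
The remaining components then also vanish.

5/2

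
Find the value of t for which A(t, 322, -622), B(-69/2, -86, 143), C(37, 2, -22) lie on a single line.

297

Collinearity requires AB × AC = 0; each component is linear in t.
The y-component gives (-165)t + (49005) = 0, so t = 297.
The remaining components then also vanish.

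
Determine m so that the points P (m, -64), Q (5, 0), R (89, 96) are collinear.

-51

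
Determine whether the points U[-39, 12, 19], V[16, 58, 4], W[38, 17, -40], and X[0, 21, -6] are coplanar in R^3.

No

The four points are coplanar iff the 3×3 determinant with rows UV, UW, UX is zero.
Rows: (55, 46, -15), (77, 5, -59), (39, 9, -25).
Expanding along the first row: (55)(406) − (46)(376) + (-15)(498) = -2436.
Nonzero ⇒ not coplanar.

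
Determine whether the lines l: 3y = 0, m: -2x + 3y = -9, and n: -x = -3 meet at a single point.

The three lines meet at one point iff the augmented coefficient matrix [aᵢ bᵢ cᵢ] has rank < 3, i.e. its determinant vanishes.
Here the determinant is 9.
Nonzero, so no common point exists.

No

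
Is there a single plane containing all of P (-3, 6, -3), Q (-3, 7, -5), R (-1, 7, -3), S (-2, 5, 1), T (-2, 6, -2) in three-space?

The plane through P, Q, R has normal n = PQ × PR = (2, -4, -2) and equation n·X = -24.
Checking the remaining points: n·S = -26, n·T = -24.
Since n·S = -26 ≠ -24, S is off the plane and the points are not all coplanar.

No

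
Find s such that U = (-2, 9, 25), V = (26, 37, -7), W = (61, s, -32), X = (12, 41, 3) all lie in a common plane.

The points are coplanar iff UV · (UW × UX) = 0.
Expanding, this is linear in s: (-168)s + (4536) = 0.
So s = 27.

27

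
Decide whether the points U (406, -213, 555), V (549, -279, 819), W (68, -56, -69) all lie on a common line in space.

No

UV = (143, -66, 264), UW = (-338, 157, -624).
Comparing components 2 and 3: (-66)(-624) − (264)(157) = -264 ≠ 0, so UV and UW are not parallel and the points are not collinear.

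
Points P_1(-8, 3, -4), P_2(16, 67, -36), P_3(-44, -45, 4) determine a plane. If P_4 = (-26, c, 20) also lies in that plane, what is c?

Coplanarity requires P_1P_2 · (P_1P_3 × P_1P_4) = 0.
P_1P_2 = (24, 64, -32), P_1P_3 = (-36, -48, 8); the triple product is linear in c with coefficient 960 and constant term 43200.
Setting it to zero: c = -45.

-45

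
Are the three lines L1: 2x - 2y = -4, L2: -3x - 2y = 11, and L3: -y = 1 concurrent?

The three lines meet at one point iff the augmented coefficient matrix [aᵢ bᵢ cᵢ] has rank < 3, i.e. its determinant vanishes.
Here the determinant is 0.
It vanishes, so the lines are concurrent at (-3, -1).

Yes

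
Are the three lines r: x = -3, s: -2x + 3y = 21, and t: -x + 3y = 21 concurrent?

No

Intersecting r and s: solving the 2×2 system gives (x, y) = (-3, 5).
Substitute into t: (-1)(-3) + (3)(5) = 18.
But t requires 21 ≠ 18, so the three lines have no common point.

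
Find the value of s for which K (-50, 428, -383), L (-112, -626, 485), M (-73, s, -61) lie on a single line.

37

Direction KL = (-62, -1054, 868). From the x-coordinate of M, the parameter along the line is τ = (-73 − (-50))/(-62) = 23/62.
Then s = 428 + 23/62·(-1054) = 37.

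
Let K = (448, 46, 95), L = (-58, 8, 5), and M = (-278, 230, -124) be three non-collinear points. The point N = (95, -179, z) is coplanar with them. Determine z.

Coplanarity requires KL · (KM × KN) = 0.
KL = (-506, -38, -90), KM = (-726, 184, -219); the triple product is linear in z with coefficient -120692 and constant term 12914044.
Setting it to zero: z = 107.

107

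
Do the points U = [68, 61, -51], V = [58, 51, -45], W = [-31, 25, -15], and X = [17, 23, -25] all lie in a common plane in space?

A normal to the plane through U, V, W is n = UV × UW = (-144, -234, -630).
The plane has equation n·P = 8064. For X: n·X = 7920.
7920 ≠ 8064, so X is off the plane.

No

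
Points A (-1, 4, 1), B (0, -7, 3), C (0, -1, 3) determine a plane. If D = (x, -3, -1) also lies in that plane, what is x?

-2

Coplanarity requires AB · (AC × AD) = 0.
AB = (1, -11, 2), AC = (1, -5, 2); the triple product is linear in x with coefficient -12 and constant term -24.
Setting it to zero: x = -2.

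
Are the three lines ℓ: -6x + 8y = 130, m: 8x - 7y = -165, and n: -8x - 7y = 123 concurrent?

No

Lines aᵢx + bᵢy = cᵢ with pairwise distinct directions are concurrent exactly when det[aᵢ bᵢ cᵢ] = 0.
Here the determinant is 224.
Nonzero, so no common point exists.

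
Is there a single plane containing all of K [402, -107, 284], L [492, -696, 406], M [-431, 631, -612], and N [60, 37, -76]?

Yes

With K as base: KL = (90, -589, 122), KM = (-833, 738, -896), KN = (-342, 144, -360).
KM × KN = (-136656, 6552, 132444).
KL · (KM × KN) = 0.
The scalar triple product vanishes, so the four points are coplanar.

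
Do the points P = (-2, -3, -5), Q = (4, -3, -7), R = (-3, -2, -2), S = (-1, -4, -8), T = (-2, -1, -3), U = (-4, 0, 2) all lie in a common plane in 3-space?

The plane through P, Q, R has normal n = PQ × PR = (2, -16, 6) and equation n·X = 14.
Checking the remaining points: n·S = 14, n·T = -6, n·U = 4.
Since n·T = -6 ≠ 14, T is off the plane and the points are not all coplanar.

No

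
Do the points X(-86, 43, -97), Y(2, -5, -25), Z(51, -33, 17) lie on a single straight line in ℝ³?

XY = (88, -48, 72), XZ = (137, -76, 114).
XY × XZ = (0, -168, -112).
The cross product is nonzero, so the points do not lie on one line.

No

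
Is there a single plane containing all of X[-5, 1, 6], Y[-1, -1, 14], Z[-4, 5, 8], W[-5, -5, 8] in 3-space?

No

A normal to the plane through X, Y, Z is n = XY × XZ = (-36, 0, 18).
The plane has equation n·P = 288. For W: n·W = 324.
324 ≠ 288, so W is off the plane.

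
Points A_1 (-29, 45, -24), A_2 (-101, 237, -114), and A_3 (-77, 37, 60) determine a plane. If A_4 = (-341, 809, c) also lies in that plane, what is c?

-342

A normal to the plane is n = A_1A_2 × A_1A_3 = (15408, 10368, 9792).
A_4 lies in the plane iff n · A_1A_4 = 0.
This gives (9792)c + (3348864) = 0, so c = -342.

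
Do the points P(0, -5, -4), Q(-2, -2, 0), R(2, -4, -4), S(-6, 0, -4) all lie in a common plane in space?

No

With P as base: PQ = (-2, 3, 4), PR = (2, 1, 0), PS = (-6, 5, 0).
PR × PS = (0, 0, 16).
PQ · (PR × PS) = 64.
Since 64 ≠ 0, the four points are not coplanar.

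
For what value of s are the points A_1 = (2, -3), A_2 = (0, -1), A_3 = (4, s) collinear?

The three points are collinear iff det[A_1A_2; A_1A_3] = 0.
This determinant is linear in s: (-2)s + (-10) = 0, so s = -5.

-5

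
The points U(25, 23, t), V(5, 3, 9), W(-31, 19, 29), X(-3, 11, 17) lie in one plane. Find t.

Coplanarity ⇔ det[UV; UW; UX] = 0.
Expanding, this is linear in t: (160)t + (-3360) = 0.
So t = 21.

21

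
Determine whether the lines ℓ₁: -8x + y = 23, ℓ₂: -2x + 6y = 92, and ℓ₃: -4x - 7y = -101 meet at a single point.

Yes

Lines aᵢx + bᵢy = cᵢ with pairwise distinct directions are concurrent exactly when det[aᵢ bᵢ cᵢ] = 0.
Here the determinant is 0.
It vanishes, so the lines are concurrent at (-1, 15).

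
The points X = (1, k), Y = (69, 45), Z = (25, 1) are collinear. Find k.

-23

The three points are collinear iff det[XY; XZ] = 0.
This determinant is linear in k: (-44)k + (-1012) = 0, so k = -23.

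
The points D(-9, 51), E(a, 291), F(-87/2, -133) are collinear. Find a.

36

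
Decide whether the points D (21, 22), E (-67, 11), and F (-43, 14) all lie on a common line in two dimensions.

DE = (-88, -11), DF = (-64, -8).
Checking proportionality: DF = 8/11·DE, so the vectors are parallel and the points are collinear.

Yes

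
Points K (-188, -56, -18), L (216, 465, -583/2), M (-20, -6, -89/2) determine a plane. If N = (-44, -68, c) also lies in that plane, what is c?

-12

The plane through K, L, M has equation −(263/2)x − 35242y − 67328z = 3210178.
Substituting N: (-67328)c + (2402242) = 3210178, so c = -12.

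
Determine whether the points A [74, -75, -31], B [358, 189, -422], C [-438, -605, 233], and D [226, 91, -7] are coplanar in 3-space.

With A as base: AB = (284, 264, -391), AC = (-512, -530, 264), AD = (152, 166, 24).
AC × AD = (-56544, 52416, -4432).
AB · (AC × AD) = -487760.
Since -487760 ≠ 0, the four points are not coplanar.

No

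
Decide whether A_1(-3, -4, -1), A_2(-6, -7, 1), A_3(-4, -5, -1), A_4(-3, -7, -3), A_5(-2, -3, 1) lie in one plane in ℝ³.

No

The plane through A_1, A_2, A_3 has normal n = A_1A_2 × A_1A_3 = (2, -2, 0) and equation n·P = 2.
Checking the remaining points: n·A_4 = 8, n·A_5 = 2.
Since n·A_4 = 8 ≠ 2, A_4 is off the plane and the points are not all coplanar.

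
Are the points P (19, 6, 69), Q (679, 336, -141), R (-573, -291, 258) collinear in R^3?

No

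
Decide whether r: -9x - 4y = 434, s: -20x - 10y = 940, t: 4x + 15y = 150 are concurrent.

Intersecting r and s: solving the 2×2 system gives (x, y) = (-58, 22).
Substitute into t: (4)(-58) + (15)(22) = 98.
But t requires 150 ≠ 98, so the three lines have no common point.

No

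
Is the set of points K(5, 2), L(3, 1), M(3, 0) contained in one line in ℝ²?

No

KL = (-2, -1), KM = (-2, -2).
If collinear, KM would be a scalar multiple of KL. But (-2)·(-2) ≠ (-1)·(-2) (difference 2), so they are not parallel; the points are not collinear.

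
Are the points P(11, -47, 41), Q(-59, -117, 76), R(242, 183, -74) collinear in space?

PQ = (-70, -70, 35), PR = (231, 230, -115).
PQ × PR = (0, 35, 70).
The cross product is nonzero, so the points do not lie on one line.

No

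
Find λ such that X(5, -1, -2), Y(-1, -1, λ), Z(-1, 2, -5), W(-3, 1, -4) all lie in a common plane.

-2

Coplanarity ⇔ det[XY; XZ; XW] = 0.
Expanding, this is linear in λ: (12)λ + (24) = 0.
So λ = -2.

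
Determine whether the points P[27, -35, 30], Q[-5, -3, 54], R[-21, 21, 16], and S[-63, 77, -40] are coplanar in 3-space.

A normal to the plane through P, Q, R is n = PQ × PR = (-1792, -1600, -256).
The plane has equation n·X = -64. For S: n·S = -64.
Equal, so S lies in the plane and all four are coplanar.

Yes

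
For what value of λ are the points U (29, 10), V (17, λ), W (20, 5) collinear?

10/3

The three points are collinear iff det[UV; UW] = 0.
This determinant is linear in λ: (9)λ + (-30) = 0, so λ = 10/3.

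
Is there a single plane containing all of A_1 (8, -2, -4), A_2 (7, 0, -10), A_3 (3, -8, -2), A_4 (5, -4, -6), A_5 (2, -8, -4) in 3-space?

Yes

The plane through A_1, A_2, A_3 has normal n = A_1A_2 × A_1A_3 = (-32, 32, 16) and equation n·P = -384.
Checking the remaining points: n·A_4 = -384, n·A_5 = -384.
All equal -384, so all 5 points lie in one plane.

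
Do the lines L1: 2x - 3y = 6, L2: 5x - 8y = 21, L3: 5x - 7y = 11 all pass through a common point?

No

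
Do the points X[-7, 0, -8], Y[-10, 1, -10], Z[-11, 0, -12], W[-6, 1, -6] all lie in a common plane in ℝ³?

A normal to the plane through X, Y, Z is n = XY × XZ = (-4, -4, 4).
The plane has equation n·P = -4. For W: n·W = -4.
Equal, so W lies in the plane and all four are coplanar.

Yes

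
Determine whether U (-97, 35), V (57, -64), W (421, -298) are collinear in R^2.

Yes

UV = (154, -99), UW = (518, -333).
Twice the signed area of △UVW is (154)(-333) − (-99)(518) = 0.
The triangle is degenerate (zero area), so the points are collinear.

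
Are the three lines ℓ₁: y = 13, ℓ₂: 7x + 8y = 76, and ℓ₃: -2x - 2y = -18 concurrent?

Yes

Intersecting ℓ₁ and ℓ₂: solving the 2×2 system gives (x, y) = (-4, 13).
Substitute into ℓ₃: (-2)(-4) + (-2)(13) = -18.
This equals -18, so (-4, 13) lies on all three lines and they are concurrent.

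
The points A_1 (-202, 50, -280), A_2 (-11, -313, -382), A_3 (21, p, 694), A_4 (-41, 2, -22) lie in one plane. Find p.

446

Coplanarity ⇔ det[A_1A_2; A_1A_3; A_1A_4] = 0.
Expanding, this is linear in p: (65700)p + (-29302200) = 0.
So p = 446.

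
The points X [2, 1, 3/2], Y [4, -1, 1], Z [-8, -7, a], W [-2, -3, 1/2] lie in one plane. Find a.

Normal to plane XYW: n = (0, 4, -16); plane equation n·P = -20.
Requiring n·Z = -20: (-16)a + (-28) = -20.
So a = -1/2.

-1/2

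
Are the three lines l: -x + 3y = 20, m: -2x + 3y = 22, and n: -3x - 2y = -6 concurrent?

Intersecting l and m: solving the 2×2 system gives (x, y) = (-2, 6).
Substitute into n: (-3)(-2) + (-2)(6) = -6.
This equals -6, so (-2, 6) lies on all three lines and they are concurrent.

Yes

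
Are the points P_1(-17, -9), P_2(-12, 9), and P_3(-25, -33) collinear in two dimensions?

P_1P_2 = (5, 18), P_1P_3 = (-8, -24).
If collinear, P_1P_3 would be a scalar multiple of P_1P_2. But (5)·(-24) ≠ (18)·(-8) (difference 24), so they are not parallel; the points are not collinear.

No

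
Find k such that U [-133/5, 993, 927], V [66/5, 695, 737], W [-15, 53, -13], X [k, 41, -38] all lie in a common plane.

Coplanarity ⇔ det[UV; UW; UX] = 0.
Expanding, this is linear in k: (101520)k + (1949184) = 0.
So k = -96/5.

-96/5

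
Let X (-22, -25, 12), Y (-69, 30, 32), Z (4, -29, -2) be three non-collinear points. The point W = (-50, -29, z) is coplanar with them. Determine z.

A normal to the plane is n = XY × XZ = (-690, -138, -1242).
W lies in the plane iff n · XW = 0.
This gives (-1242)z + (34776) = 0, so z = 28.

28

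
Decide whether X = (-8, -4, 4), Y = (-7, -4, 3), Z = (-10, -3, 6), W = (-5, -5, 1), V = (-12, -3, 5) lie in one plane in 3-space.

The plane through X, Y, Z has normal n = XY × XZ = (1, 0, 1) and equation n·P = -4.
Checking the remaining points: n·W = -4, n·V = -7.
Since n·V = -7 ≠ -4, V is off the plane and the points are not all coplanar.

No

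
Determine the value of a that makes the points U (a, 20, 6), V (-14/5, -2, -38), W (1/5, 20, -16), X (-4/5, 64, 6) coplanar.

The points are coplanar iff UV · (UW × UX) = 0.
Expanding, this is linear in a: (484)a + (-17424/5) = 0.
So a = 36/5.

36/5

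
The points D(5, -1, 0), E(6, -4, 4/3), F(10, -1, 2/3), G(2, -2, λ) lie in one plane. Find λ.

Normal to plane DEF: n = (-2, 6, 15); plane equation n·P = -16.
Requiring n·G = -16: (15)λ + (-16) = -16.
So λ = 0.

0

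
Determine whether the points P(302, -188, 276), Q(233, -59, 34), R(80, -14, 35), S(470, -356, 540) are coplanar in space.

No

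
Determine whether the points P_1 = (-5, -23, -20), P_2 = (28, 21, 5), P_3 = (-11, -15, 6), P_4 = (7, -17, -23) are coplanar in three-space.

No

A normal to the plane through P_1, P_2, P_3 is n = P_1P_2 × P_1P_3 = (944, -1008, 528).
The plane has equation n·P = 7904. For P_4: n·P_4 = 11600.
11600 ≠ 7904, so P_4 is off the plane.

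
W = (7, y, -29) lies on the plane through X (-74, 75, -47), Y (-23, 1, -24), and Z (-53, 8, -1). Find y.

A normal to the plane is n = XY × XZ = (-1863, -1863, -1863).
W lies in the plane iff n · XW = 0.
This gives (-1863)y + (-44712) = 0, so y = -24.

-24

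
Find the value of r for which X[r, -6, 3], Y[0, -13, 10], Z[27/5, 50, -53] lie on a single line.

3/5

Direction YZ = (27/5, 63, -63). From the y-coordinate of X, the parameter along the line is τ = (-6 − (-13))/63 = 1/9.
Then r = 0 + 1/9·(27/5) = 3/5.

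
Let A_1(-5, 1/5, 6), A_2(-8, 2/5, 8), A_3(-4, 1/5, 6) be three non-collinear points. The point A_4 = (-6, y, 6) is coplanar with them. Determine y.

The plane through A_1, A_2, A_3 has equation 2y − (1/5)z = -4/5.
Substituting A_4: (2)y + (-6/5) = -4/5, so y = 1/5.

1/5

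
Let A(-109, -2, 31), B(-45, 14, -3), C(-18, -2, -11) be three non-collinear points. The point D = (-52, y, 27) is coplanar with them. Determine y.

The plane through A, B, C has equation −672x − 406y − 1456z = 28924.
Substituting D: (-406)y + (-4368) = 28924, so y = -82.

-82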